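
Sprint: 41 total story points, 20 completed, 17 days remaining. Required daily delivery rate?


Formula: Required rate = Remaining points / Days left
Remaining = 41 - 20 = 21 points
Required rate = 21 / 17 = 1.24 points/day

1.24 points/day


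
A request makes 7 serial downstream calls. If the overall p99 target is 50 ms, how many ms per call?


Formula: per_stage = total_budget / stages
per_stage = 50 / 7
per_stage = 7.14 ms

7.14 ms


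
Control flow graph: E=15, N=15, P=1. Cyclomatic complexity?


Formula: V(G) = E - N + 2P
V(G) = 15 - 15 + 2*1
V(G) = 0 + 2
V(G) = 2

2


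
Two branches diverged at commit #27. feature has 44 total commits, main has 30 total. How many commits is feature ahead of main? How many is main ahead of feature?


Common ancestor: commit #27
feature commits after divergence: 44 - 27 = 17
main commits after divergence: 30 - 27 = 3
feature is 17 commits ahead of main
main is 3 commits ahead of feature

feature ahead: 17, main ahead: 3


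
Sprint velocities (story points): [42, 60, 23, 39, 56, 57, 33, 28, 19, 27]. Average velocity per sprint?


Formula: Avg velocity = Total points / Number of sprints
Points: [42, 60, 23, 39, 56, 57, 33, 28, 19, 27]
Sum = 42 + 60 + 23 + 39 + 56 + 57 + 33 + 28 + 19 + 27 = 384
Avg velocity = 384 / 10 = 38.4 points/sprint

38.4 points/sprint


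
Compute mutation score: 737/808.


Mutation score = killed / total * 100
Mutation score = 737 / 808 * 100
Mutation score = 91.21%

91.21%


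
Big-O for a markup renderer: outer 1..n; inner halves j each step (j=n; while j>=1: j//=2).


Reasoning: n times log n
Complexity: O(n log n)

O(n log n)


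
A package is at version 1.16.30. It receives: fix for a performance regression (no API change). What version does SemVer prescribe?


Current: 1.16.30
Change category: 'fix for a performance regression (no API change)' → patch bump
SemVer rule: patch bump → increment PATCH (MAJOR and MINOR unchanged)
New: 1.16.31

1.16.31


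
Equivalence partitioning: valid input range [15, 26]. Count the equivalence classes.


Valid range: [15, 26]
Class 1: x < 15 — invalid
Class 2: 15 ≤ x ≤ 26 — valid
Class 3: x > 26 — invalid
Total equivalence classes: 3

3 equivalence classes


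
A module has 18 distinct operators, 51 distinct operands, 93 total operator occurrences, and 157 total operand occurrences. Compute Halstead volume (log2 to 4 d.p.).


Formula: V = N * log2(η), where N = N1 + N2 and η = η1 + η2
η = 18 + 51 = 69
N = 93 + 157 = 250
log2(69) ≈ 6.1085
V = 250 * 6.1085 = 1527.13

1527.13


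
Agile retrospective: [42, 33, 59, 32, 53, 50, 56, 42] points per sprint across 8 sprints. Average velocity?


Formula: Avg velocity = Total points / Number of sprints
Points: [42, 33, 59, 32, 53, 50, 56, 42]
Sum = 42 + 33 + 59 + 32 + 53 + 50 + 56 + 42 = 367
Avg velocity = 367 / 8 = 45.88 points/sprint

45.88 points/sprint


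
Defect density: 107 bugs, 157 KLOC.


Defect density = defects / KLOC
Defect density = 107 / 157
Defect density = 0.682 defects/KLOC

0.682 defects/KLOC


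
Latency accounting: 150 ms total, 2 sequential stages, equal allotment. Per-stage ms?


Formula: per_stage = total_budget / stages
per_stage = 150 / 2
per_stage = 75.0 ms

75.0 ms


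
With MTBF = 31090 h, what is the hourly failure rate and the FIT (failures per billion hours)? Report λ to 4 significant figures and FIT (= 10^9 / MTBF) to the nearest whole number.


Formula: λ = 1 / MTBF; FIT = λ × 1e9 = 1e9 / MTBF
λ = 1 / 31090 ≈ 3.216e-05 failures/hour
FIT = 1e9 / 31090 ≈ 32165 failures per 1e9 hours (nearest whole number)

λ = 3.216e-05 /h, FIT = 32165


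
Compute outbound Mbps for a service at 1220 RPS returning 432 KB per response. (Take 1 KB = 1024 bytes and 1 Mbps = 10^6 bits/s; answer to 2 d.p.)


Formula: Mbps = payload_bytes * RPS * 8 / 1e6
Payload per request = 432 KB = 432 * 1024 = 442368 bytes
Total bytes/sec = 442368 * 1220 = 539688960
Total bits/sec = 539688960 * 8 = 4317511680
Mbps = 4317511680 / 1e6 = 4317.51

4317.51 Mbps


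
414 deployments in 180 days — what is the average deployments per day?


Formula: deployments per day = releases / days
= 414 / 180
= 2.3 deploys/day
(equivalently, 16.1 deploys/week)

2.3 deploys/day


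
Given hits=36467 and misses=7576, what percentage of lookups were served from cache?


Formula: hit rate = hits / (hits + misses) * 100
hit rate = 36467 / (36467 + 7576) * 100
hit rate = 36467 / 44043 * 100
hit rate = 82.8%

82.8%


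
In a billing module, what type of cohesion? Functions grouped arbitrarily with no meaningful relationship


Reasoning: Worst: random grouping
Type: Coincidental cohesion

Coincidental cohesion


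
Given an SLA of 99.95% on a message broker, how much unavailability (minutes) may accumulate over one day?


Formula: allowed downtime = period * (100 - SLA) / 100
Period (day) = 1440 minutes
Unavailability fraction = (100 - 99.95) / 100
Allowed downtime = 1440 * (100 - 99.95) / 100
Allowed downtime = 0.72 minutes

0.72 minutes


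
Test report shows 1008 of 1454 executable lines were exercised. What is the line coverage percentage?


Coverage = covered / total * 100
Coverage = 1008 / 1454 * 100
Coverage = 69.33%

69.33%


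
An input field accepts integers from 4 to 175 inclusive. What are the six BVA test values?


Range: [4, 175]
Boundaries: just below min, min, min+1, max-1, max, just above max
Values: [3, 4, 5, 174, 175, 176]

[3, 4, 5, 174, 175, 176]


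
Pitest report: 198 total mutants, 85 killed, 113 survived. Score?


Mutation score = killed / total * 100
Mutation score = 85 / 198 * 100
Mutation score = 42.93%

42.93%


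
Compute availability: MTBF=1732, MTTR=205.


Availability = MTBF / (MTBF + MTTR)
Availability = 1732 / (1732 + 205)
Availability = 1732 / 1937
Availability = 89.4166%

89.4166%


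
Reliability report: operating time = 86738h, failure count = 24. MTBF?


Formula: MTBF = Total operating time / Number of failures
MTBF = 86738 / 24
MTBF = 3614.08 hours

3614.08 hours


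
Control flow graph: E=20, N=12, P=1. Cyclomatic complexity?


Formula: V(G) = E - N + 2P
V(G) = 20 - 12 + 2*1
V(G) = 8 + 2
V(G) = 10

10


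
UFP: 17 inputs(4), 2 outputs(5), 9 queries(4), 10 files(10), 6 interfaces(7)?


UFP = EI*4 + EO*5 + EQ*4 + ILF*10 + EIF*7
UFP = 17*4 + 2*5 + 9*4 + 10*10 + 6*7
UFP = 68 + 10 + 36 + 100 + 42
UFP = 256

256


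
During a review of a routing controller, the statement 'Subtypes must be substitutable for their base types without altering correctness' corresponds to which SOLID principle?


This describes the Liskov Substitution Principle (LSP)

Liskov Substitution Principle (LSP)


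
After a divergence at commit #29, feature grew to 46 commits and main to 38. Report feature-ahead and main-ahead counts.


Common ancestor: commit #29
feature commits after divergence: 46 - 29 = 17
main commits after divergence: 38 - 29 = 9
feature is 17 commits ahead of main
main is 9 commits ahead of feature

feature ahead: 17, main ahead: 9


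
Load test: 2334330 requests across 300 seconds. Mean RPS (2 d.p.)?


Formula: throughput = requests / seconds
throughput = 2334330 / 300
throughput = 7781.1 requests/second

7781.1 requests/second


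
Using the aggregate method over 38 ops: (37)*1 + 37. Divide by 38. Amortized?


Formula: Amortized cost = Total cost / Operations
Total cost = (37 * 1) + (1 * 37)
Total cost = 37 + 37 = 74
Amortized = 74 / 38 = 1.9474

1.9474


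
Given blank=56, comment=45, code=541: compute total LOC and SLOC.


Total LOC = blank + comment + code
Total LOC = 56 + 45 + 541 = 642
SLOC (source only) = code = 541

Total LOC: 642, SLOC: 541


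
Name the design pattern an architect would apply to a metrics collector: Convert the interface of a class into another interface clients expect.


This matches the Adapter pattern

Adapter


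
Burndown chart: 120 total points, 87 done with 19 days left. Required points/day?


Formula: Required rate = Remaining points / Days left
Remaining = 120 - 87 = 33 points
Required rate = 33 / 19 = 1.74 points/day

1.74 points/day


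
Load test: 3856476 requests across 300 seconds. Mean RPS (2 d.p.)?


Formula: throughput = requests / seconds
throughput = 3856476 / 300
throughput = 12854.92 requests/second

12854.92 requests/second


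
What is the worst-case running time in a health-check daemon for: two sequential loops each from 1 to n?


Reasoning: sequential dominates: O(n) + O(n) = O(n)
Complexity: O(n)

O(n)


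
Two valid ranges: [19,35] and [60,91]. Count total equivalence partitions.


Valid ranges: [19,35] and [60,91]
Class 1: x < 19 — invalid
Class 2: 19 ≤ x ≤ 35 — valid
Class 3: 35 < x < 60 — invalid (gap between ranges)
Class 4: 60 ≤ x ≤ 91 — valid
Class 5: x > 91 — invalid
Total equivalence classes: 5

5 equivalence classes


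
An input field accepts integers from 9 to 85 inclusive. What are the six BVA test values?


Range: [9, 85]
Boundaries: just below min, min, min+1, max-1, max, just above max
Values: [8, 9, 10, 84, 85, 86]

[8, 9, 10, 84, 85, 86]


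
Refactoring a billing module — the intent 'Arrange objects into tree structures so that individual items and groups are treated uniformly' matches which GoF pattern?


This matches the Composite pattern

Composite


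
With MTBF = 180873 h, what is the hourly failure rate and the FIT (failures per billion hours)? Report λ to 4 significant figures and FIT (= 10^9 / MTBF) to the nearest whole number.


Formula: λ = 1 / MTBF; FIT = λ × 1e9 = 1e9 / MTBF
λ = 1 / 180873 ≈ 5.529e-06 failures/hour
FIT = 1e9 / 180873 ≈ 5529 failures per 1e9 hours (nearest whole number)

λ = 5.529e-06 /h, FIT = 5529


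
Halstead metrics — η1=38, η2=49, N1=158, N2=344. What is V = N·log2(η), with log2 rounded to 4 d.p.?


Formula: V = N * log2(η), where N = N1 + N2 and η = η1 + η2
η = 38 + 49 = 87
N = 158 + 344 = 502
log2(87) ≈ 6.4429
V = 502 * 6.4429 = 3234.34

3234.34


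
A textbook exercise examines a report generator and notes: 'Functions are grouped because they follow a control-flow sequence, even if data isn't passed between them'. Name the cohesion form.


Reasoning: Grouped by order of execution within a routine, not by data flow
Type: Procedural cohesion

Procedural cohesion


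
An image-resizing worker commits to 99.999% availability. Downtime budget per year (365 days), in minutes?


Formula: allowed downtime = period * (100 - SLA) / 100
Period (year (365 days)) = 525600 minutes
Unavailability fraction = (100 - 99.999) / 100
Allowed downtime = 525600 * (100 - 99.999) / 100
Allowed downtime = 5.256 minutes

5.256 minutes


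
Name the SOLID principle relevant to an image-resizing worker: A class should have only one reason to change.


This describes the Single Responsibility Principle (SRP)

Single Responsibility Principle (SRP)


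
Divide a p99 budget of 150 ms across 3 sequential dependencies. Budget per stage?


Formula: per_stage = total_budget / stages
per_stage = 150 / 3
per_stage = 50.0 ms

50.0 ms


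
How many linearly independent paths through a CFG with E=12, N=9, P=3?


Formula: V(G) = E - N + 2P
V(G) = 12 - 9 + 2*3
V(G) = 3 + 6
V(G) = 9

9


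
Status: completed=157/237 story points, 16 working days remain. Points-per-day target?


Formula: Required rate = Remaining points / Days left
Remaining = 237 - 157 = 80 points
Required rate = 80 / 16 = 5.0 points/day

5.0 points/day


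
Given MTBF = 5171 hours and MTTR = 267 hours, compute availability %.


Availability = MTBF / (MTBF + MTTR)
Availability = 5171 / (5171 + 267)
Availability = 5171 / 5438
Availability = 95.0901%

95.0901%


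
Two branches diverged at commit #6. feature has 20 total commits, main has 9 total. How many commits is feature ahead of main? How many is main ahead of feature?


Common ancestor: commit #6
feature commits after divergence: 20 - 6 = 14
main commits after divergence: 9 - 6 = 3
feature is 14 commits ahead of main
main is 3 commits ahead of feature

feature ahead: 14, main ahead: 3


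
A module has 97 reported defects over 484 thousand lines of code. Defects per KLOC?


Defect density = defects / KLOC
Defect density = 97 / 484
Defect density = 0.2 defects/KLOC

0.2 defects/KLOC


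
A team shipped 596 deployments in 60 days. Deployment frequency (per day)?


Formula: deployments per day = releases / days
= 596 / 60
= 9.933 deploys/day
(equivalently, 69.53 deploys/week)

9.933 deploys/day


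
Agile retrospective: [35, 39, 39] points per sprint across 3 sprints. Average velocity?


Formula: Avg velocity = Total points / Number of sprints
Points: [35, 39, 39]
Sum = 35 + 39 + 39 = 113
Avg velocity = 113 / 3 = 37.67 points/sprint

37.67 points/sprint


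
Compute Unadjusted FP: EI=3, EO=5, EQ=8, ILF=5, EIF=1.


UFP = EI*4 + EO*5 + EQ*4 + ILF*10 + EIF*7
UFP = 3*4 + 5*5 + 8*4 + 5*10 + 1*7
UFP = 12 + 25 + 32 + 50 + 7
UFP = 126

126


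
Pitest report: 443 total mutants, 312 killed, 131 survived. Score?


Mutation score = killed / total * 100
Mutation score = 312 / 443 * 100
Mutation score = 70.43%

70.43%


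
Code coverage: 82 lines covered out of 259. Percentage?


Coverage = covered / total * 100
Coverage = 82 / 259 * 100
Coverage = 31.66%

31.66%


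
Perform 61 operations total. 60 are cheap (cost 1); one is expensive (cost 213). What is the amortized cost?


Formula: Amortized cost = Total cost / Operations
Total cost = (60 * 1) + (1 * 213)
Total cost = 60 + 213 = 273
Amortized = 273 / 61 = 4.4754

4.4754


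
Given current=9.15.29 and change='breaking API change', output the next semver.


Current: 9.15.29
Change category: 'breaking API change' → major bump
SemVer rule: major bump → increment MAJOR, reset MINOR and PATCH to 0
New: 10.0.0

10.0.0


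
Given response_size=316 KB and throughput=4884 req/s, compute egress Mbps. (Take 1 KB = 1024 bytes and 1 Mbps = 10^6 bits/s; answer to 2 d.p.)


Formula: Mbps = payload_bytes * RPS * 8 / 1e6
Payload per request = 316 KB = 316 * 1024 = 323584 bytes
Total bytes/sec = 323584 * 4884 = 1580384256
Total bits/sec = 1580384256 * 8 = 12643074048
Mbps = 12643074048 / 1e6 = 12643.07

12643.07 Mbps


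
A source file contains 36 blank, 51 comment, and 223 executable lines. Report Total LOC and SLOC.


Total LOC = blank + comment + code
Total LOC = 36 + 51 + 223 = 310
SLOC (source only) = code = 223

Total LOC: 310, SLOC: 223


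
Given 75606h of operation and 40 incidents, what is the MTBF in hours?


Formula: MTBF = Total operating time / Number of failures
MTBF = 75606 / 40
MTBF = 1890.15 hours

1890.15 hours


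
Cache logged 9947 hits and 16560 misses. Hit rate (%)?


Formula: hit rate = hits / (hits + misses) * 100
hit rate = 9947 / (9947 + 16560) * 100
hit rate = 9947 / 26507 * 100
hit rate = 37.53%

37.53%


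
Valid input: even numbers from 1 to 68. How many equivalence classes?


Constraint: even integers in [1, 68]
Class 1: x < 1 — out-of-range invalid
Class 2: x in [1,68] but odd — wrong type invalid
Class 3: x in [1,68] and even — valid
Class 4: x > 68 — out-of-range invalid
Total equivalence classes: 4

4 equivalence classes


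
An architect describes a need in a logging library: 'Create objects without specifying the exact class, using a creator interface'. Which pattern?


This matches the Factory Method pattern

Factory Method


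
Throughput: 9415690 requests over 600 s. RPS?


Formula: throughput = requests / seconds
throughput = 9415690 / 600
throughput = 15692.82 requests/second

15692.82 requests/second


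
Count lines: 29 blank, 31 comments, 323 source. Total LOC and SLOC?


Total LOC = blank + comment + code
Total LOC = 29 + 31 + 323 = 383
SLOC (source only) = code = 323

Total LOC: 383, SLOC: 323


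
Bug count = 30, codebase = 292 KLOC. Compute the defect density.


Defect density = defects / KLOC
Defect density = 30 / 292
Defect density = 0.103 defects/KLOC

0.103 defects/KLOC


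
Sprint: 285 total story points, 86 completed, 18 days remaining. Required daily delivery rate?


Formula: Required rate = Remaining points / Days left
Remaining = 285 - 86 = 199 points
Required rate = 199 / 18 = 11.06 points/day

11.06 points/day


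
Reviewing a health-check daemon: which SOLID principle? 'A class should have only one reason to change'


This describes the Single Responsibility Principle (SRP)

Single Responsibility Principle (SRP)


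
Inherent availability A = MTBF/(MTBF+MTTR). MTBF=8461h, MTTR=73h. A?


Availability = MTBF / (MTBF + MTTR)
Availability = 8461 / (8461 + 73)
Availability = 8461 / 8534
Availability = 99.1446%

99.1446%


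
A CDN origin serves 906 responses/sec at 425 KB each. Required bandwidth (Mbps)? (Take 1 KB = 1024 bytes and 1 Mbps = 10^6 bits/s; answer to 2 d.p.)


Formula: Mbps = payload_bytes * RPS * 8 / 1e6
Payload per request = 425 KB = 425 * 1024 = 435200 bytes
Total bytes/sec = 435200 * 906 = 394291200
Total bits/sec = 394291200 * 8 = 3154329600
Mbps = 3154329600 / 1e6 = 3154.33

3154.33 Mbps


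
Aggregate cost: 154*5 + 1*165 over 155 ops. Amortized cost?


Formula: Amortized cost = Total cost / Operations
Total cost = (154 * 5) + (1 * 165)
Total cost = 770 + 165 = 935
Amortized = 935 / 155 = 6.0323

6.0323


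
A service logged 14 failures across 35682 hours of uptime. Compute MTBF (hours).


Formula: MTBF = Total operating time / Number of failures
MTBF = 35682 / 14
MTBF = 2548.71 hours

2548.71 hours


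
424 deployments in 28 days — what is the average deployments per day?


Formula: deployments per day = releases / days
= 424 / 28
= 15.143 deploys/day
(equivalently, 106.0 deploys/week)

15.143 deploys/day


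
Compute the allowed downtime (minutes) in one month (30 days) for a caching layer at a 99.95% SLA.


Formula: allowed downtime = period * (100 - SLA) / 100
Period (month (30 days)) = 43200 minutes
Unavailability fraction = (100 - 99.95) / 100
Allowed downtime = 43200 * (100 - 99.95) / 100
Allowed downtime = 21.6 minutes

21.6 minutes


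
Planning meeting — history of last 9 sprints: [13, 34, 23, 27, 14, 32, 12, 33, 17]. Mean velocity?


Formula: Avg velocity = Total points / Number of sprints
Points: [13, 34, 23, 27, 14, 32, 12, 33, 17]
Sum = 13 + 34 + 23 + 27 + 14 + 32 + 12 + 33 + 17 = 205
Avg velocity = 205 / 9 = 22.78 points/sprint

22.78 points/sprint


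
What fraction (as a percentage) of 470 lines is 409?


Coverage = covered / total * 100
Coverage = 409 / 470 * 100
Coverage = 87.02%

87.02%


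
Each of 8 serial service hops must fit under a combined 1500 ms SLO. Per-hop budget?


Formula: per_stage = total_budget / stages
per_stage = 1500 / 8
per_stage = 187.5 ms

187.5 ms


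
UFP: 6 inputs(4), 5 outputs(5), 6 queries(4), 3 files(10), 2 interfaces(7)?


UFP = EI*4 + EO*5 + EQ*4 + ILF*10 + EIF*7
UFP = 6*4 + 5*5 + 6*4 + 3*10 + 2*7
UFP = 24 + 25 + 24 + 30 + 14
UFP = 117

117


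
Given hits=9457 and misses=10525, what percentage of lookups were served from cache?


Formula: hit rate = hits / (hits + misses) * 100
hit rate = 9457 / (9457 + 10525) * 100
hit rate = 9457 / 19982 * 100
hit rate = 47.33%

47.33%


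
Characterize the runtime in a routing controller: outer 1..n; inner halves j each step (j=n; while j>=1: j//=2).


Reasoning: n times log n
Complexity: O(n log n)

O(n log n)


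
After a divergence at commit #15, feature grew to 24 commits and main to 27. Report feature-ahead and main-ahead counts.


Common ancestor: commit #15
feature commits after divergence: 24 - 15 = 9
main commits after divergence: 27 - 15 = 12
feature is 9 commits ahead of main
main is 12 commits ahead of feature

feature ahead: 9, main ahead: 12


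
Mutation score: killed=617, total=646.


Mutation score = killed / total * 100
Mutation score = 617 / 646 * 100
Mutation score = 95.51%

95.51%


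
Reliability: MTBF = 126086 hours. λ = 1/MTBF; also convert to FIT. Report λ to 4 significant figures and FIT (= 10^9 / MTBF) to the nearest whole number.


Formula: λ = 1 / MTBF; FIT = λ × 1e9 = 1e9 / MTBF
λ = 1 / 126086 ≈ 7.931e-06 failures/hour
FIT = 1e9 / 126086 ≈ 7931 failures per 1e9 hours (nearest whole number)

λ = 7.931e-06 /h, FIT = 7931


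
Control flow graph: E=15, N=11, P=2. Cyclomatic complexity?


Formula: V(G) = E - N + 2P
V(G) = 15 - 11 + 2*2
V(G) = 4 + 4
V(G) = 8

8


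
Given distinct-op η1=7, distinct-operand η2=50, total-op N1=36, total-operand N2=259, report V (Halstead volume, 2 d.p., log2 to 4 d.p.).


Formula: V = N * log2(η), where N = N1 + N2 and η = η1 + η2
η = 7 + 50 = 57
N = 36 + 259 = 295
log2(57) ≈ 5.8329
V = 295 * 5.8329 = 1720.71

1720.71


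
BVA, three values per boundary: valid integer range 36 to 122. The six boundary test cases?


Range: [36, 122]
Boundaries: just below min, min, min+1, max-1, max, just above max
Values: [35, 36, 37, 121, 122, 123]

[35, 36, 37, 121, 122, 123]


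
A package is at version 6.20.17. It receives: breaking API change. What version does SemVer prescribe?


Current: 6.20.17
Change category: 'breaking API change' → major bump
SemVer rule: major bump → increment MAJOR, reset MINOR and PATCH to 0
New: 7.0.0

7.0.0


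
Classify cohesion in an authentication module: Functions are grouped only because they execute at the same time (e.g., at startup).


Reasoning: Related by timing only
Type: Temporal cohesion

Temporal cohesion


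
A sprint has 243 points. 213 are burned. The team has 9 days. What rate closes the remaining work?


Formula: Required rate = Remaining points / Days left
Remaining = 243 - 213 = 30 points
Required rate = 30 / 9 = 3.33 points/day

3.33 points/day


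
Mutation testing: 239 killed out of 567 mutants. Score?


Mutation score = killed / total * 100
Mutation score = 239 / 567 * 100
Mutation score = 42.15%

42.15%


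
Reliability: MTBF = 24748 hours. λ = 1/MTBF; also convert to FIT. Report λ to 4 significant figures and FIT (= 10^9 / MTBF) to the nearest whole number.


Formula: λ = 1 / MTBF; FIT = λ × 1e9 = 1e9 / MTBF
λ = 1 / 24748 ≈ 4.041e-05 failures/hour
FIT = 1e9 / 24748 ≈ 40407 failures per 1e9 hours (nearest whole number)

λ = 4.041e-05 /h, FIT = 40407


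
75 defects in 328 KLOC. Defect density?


Defect density = defects / KLOC
Defect density = 75 / 328
Defect density = 0.229 defects/KLOC

0.229 defects/KLOC


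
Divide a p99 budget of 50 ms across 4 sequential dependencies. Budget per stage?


Formula: per_stage = total_budget / stages
per_stage = 50 / 4
per_stage = 12.5 ms

12.5 ms


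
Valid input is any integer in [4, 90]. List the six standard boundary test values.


Range: [4, 90]
Boundaries: just below min, min, min+1, max-1, max, just above max
Values: [3, 4, 5, 89, 90, 91]

[3, 4, 5, 89, 90, 91]


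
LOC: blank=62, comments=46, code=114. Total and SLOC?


Total LOC = blank + comment + code
Total LOC = 62 + 46 + 114 = 222
SLOC (source only) = code = 114

Total LOC: 222, SLOC: 114


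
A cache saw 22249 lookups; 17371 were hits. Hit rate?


Formula: hit rate = hits / (hits + misses) * 100
hit rate = 17371 / (17371 + 4878) * 100
hit rate = 17371 / 22249 * 100
hit rate = 78.08%

78.08%


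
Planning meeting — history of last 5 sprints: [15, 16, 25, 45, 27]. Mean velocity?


Formula: Avg velocity = Total points / Number of sprints
Points: [15, 16, 25, 45, 27]
Sum = 15 + 16 + 25 + 45 + 27 = 128
Avg velocity = 128 / 5 = 25.6 points/sprint

25.6 points/sprint


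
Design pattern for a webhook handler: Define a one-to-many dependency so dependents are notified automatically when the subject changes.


This matches the Observer pattern

Observer


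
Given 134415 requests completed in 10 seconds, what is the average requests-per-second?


Formula: throughput = requests / seconds
throughput = 134415 / 10
throughput = 13441.5 requests/second

13441.5 requests/second


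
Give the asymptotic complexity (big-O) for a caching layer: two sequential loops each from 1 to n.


Reasoning: sequential dominates: O(n) + O(n) = O(n)
Complexity: O(n)

O(n)


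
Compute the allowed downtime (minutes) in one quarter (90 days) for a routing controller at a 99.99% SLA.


Formula: allowed downtime = period * (100 - SLA) / 100
Period (quarter (90 days)) = 129600 minutes
Unavailability fraction = (100 - 99.99) / 100
Allowed downtime = 129600 * (100 - 99.99) / 100
Allowed downtime = 12.96 minutes

12.96 minutes


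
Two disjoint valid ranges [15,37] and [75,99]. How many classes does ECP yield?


Valid ranges: [15,37] and [75,99]
Class 1: x < 15 — invalid
Class 2: 15 ≤ x ≤ 37 — valid
Class 3: 37 < x < 75 — invalid (gap between ranges)
Class 4: 75 ≤ x ≤ 99 — valid
Class 5: x > 99 — invalid
Total equivalence classes: 5

5 equivalence classes


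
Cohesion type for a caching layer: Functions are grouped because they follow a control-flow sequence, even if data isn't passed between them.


Reasoning: Grouped by order of execution within a routine, not by data flow
Type: Procedural cohesion

Procedural cohesion


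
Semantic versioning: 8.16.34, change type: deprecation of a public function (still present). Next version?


Current: 8.16.34
Change category: 'deprecation of a public function (still present)' → minor bump
SemVer rule: minor bump → increment MINOR, reset PATCH to 0 (MAJOR unchanged)
New: 8.17.0

8.17.0


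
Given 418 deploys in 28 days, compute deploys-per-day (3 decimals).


Formula: deployments per day = releases / days
= 418 / 28
= 14.929 deploys/day
(equivalently, 104.5 deploys/week)

14.929 deploys/day


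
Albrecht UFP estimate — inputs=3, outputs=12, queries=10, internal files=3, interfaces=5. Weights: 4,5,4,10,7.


UFP = EI*4 + EO*5 + EQ*4 + ILF*10 + EIF*7
UFP = 3*4 + 12*5 + 10*4 + 3*10 + 5*7
UFP = 12 + 60 + 40 + 30 + 35
UFP = 177

177


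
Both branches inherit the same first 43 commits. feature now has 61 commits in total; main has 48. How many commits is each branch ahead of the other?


Common ancestor: commit #43
feature commits after divergence: 61 - 43 = 18
main commits after divergence: 48 - 43 = 5
feature is 18 commits ahead of main
main is 5 commits ahead of feature

feature ahead: 18, main ahead: 5


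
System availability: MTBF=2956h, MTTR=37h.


Availability = MTBF / (MTBF + MTTR)
Availability = 2956 / (2956 + 37)
Availability = 2956 / 2993
Availability = 98.7638%

98.7638%


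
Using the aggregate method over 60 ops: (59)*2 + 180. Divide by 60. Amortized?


Formula: Amortized cost = Total cost / Operations
Total cost = (59 * 2) + (1 * 180)
Total cost = 118 + 180 = 298
Amortized = 298 / 60 = 4.9667

4.9667


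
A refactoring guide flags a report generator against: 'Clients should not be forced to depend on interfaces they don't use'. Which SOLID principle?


This describes the Interface Segregation Principle (ISP)

Interface Segregation Principle (ISP)


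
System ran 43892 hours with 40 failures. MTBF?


Formula: MTBF = Total operating time / Number of failures
MTBF = 43892 / 40
MTBF = 1097.3 hours

1097.3 hours


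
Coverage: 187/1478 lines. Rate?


Coverage = covered / total * 100
Coverage = 187 / 1478 * 100
Coverage = 12.65%

12.65%


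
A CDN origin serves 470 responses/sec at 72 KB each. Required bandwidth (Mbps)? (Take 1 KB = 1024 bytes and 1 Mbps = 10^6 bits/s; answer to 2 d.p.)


Formula: Mbps = payload_bytes * RPS * 8 / 1e6
Payload per request = 72 KB = 72 * 1024 = 73728 bytes
Total bytes/sec = 73728 * 470 = 34652160
Total bits/sec = 34652160 * 8 = 277217280
Mbps = 277217280 / 1e6 = 277.22

277.22 Mbps


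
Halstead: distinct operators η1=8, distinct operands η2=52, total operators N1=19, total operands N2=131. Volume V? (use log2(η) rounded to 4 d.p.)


Formula: V = N * log2(η), where N = N1 + N2 and η = η1 + η2
η = 8 + 52 = 60
N = 19 + 131 = 150
log2(60) ≈ 5.9069
V = 150 * 5.9069 = 886.04

886.04


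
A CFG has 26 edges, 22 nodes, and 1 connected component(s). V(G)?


Formula: V(G) = E - N + 2P
V(G) = 26 - 22 + 2*1
V(G) = 4 + 2
V(G) = 6

6


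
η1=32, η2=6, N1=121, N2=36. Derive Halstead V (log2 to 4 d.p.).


Formula: V = N * log2(η), where N = N1 + N2 and η = η1 + η2
η = 32 + 6 = 38
N = 121 + 36 = 157
log2(38) ≈ 5.2479
V = 157 * 5.2479 = 823.92

823.92


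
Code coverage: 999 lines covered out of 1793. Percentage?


Coverage = covered / total * 100
Coverage = 999 / 1793 * 100
Coverage = 55.72%

55.72%


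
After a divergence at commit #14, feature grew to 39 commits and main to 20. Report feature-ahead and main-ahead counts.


Common ancestor: commit #14
feature commits after divergence: 39 - 14 = 25
main commits after divergence: 20 - 14 = 6
feature is 25 commits ahead of main
main is 6 commits ahead of feature

feature ahead: 25, main ahead: 6


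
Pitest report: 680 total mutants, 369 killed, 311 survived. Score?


Mutation score = killed / total * 100
Mutation score = 369 / 680 * 100
Mutation score = 54.26%

54.26%


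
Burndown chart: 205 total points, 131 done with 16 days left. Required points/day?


Formula: Required rate = Remaining points / Days left
Remaining = 205 - 131 = 74 points
Required rate = 74 / 16 = 4.63 points/day

4.63 points/day


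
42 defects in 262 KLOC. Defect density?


Defect density = defects / KLOC
Defect density = 42 / 262
Defect density = 0.16 defects/KLOC

0.16 defects/KLOC


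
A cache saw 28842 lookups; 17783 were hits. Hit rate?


Formula: hit rate = hits / (hits + misses) * 100
hit rate = 17783 / (17783 + 11059) * 100
hit rate = 17783 / 28842 * 100
hit rate = 61.66%

61.66%


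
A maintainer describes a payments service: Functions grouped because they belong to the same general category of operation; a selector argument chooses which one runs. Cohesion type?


Reasoning: Grouped by category of activity, not by data or sequence
Type: Logical cohesion

Logical cohesion


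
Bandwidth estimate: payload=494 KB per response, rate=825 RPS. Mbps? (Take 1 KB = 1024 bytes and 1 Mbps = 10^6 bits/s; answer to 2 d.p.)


Formula: Mbps = payload_bytes * RPS * 8 / 1e6
Payload per request = 494 KB = 494 * 1024 = 505856 bytes
Total bytes/sec = 505856 * 825 = 417331200
Total bits/sec = 417331200 * 8 = 3338649600
Mbps = 3338649600 / 1e6 = 3338.65

3338.65 Mbps


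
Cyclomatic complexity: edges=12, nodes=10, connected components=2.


Formula: V(G) = E - N + 2P
V(G) = 12 - 10 + 2*2
V(G) = 2 + 4
V(G) = 6

6


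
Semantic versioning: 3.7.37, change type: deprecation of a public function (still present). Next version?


Current: 3.7.37
Change category: 'deprecation of a public function (still present)' → minor bump
SemVer rule: minor bump → increment MINOR, reset PATCH to 0 (MAJOR unchanged)
New: 3.8.0

3.8.0


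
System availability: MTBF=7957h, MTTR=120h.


Availability = MTBF / (MTBF + MTTR)
Availability = 7957 / (7957 + 120)
Availability = 7957 / 8077
Availability = 98.5143%

98.5143%


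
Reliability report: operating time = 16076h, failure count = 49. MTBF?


Formula: MTBF = Total operating time / Number of failures
MTBF = 16076 / 49
MTBF = 328.08 hours

328.08 hours


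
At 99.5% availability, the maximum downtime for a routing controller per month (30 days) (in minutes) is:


Formula: allowed downtime = period * (100 - SLA) / 100
Period (month (30 days)) = 43200 minutes
Unavailability fraction = (100 - 99.5) / 100
Allowed downtime = 43200 * (100 - 99.5) / 100
Allowed downtime = 216.0 minutes

216.0 minutes


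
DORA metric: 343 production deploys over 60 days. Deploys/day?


Formula: deployments per day = releases / days
= 343 / 60
= 5.717 deploys/day
(equivalently, 40.02 deploys/week)

5.717 deploys/day


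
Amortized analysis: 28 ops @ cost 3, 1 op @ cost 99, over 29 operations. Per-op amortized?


Formula: Amortized cost = Total cost / Operations
Total cost = (28 * 3) + (1 * 99)
Total cost = 84 + 99 = 183
Amortized = 183 / 29 = 6.3103

6.3103


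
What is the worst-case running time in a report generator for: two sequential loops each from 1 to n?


Reasoning: sequential dominates: O(n) + O(n) = O(n)
Complexity: O(n)

O(n)


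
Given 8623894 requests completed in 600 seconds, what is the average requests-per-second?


Formula: throughput = requests / seconds
throughput = 8623894 / 600
throughput = 14373.16 requests/second

14373.16 requests/second


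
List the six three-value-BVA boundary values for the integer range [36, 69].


Range: [36, 69]
Boundaries: just below min, min, min+1, max-1, max, just above max
Values: [35, 36, 37, 68, 69, 70]

[35, 36, 37, 68, 69, 70]


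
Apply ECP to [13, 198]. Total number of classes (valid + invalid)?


Valid range: [13, 198]
Class 1: x < 13 — invalid
Class 2: 13 ≤ x ≤ 198 — valid
Class 3: x > 198 — invalid
Total equivalence classes: 3

3 equivalence classes


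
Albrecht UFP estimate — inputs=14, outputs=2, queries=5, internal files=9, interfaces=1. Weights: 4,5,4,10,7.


UFP = EI*4 + EO*5 + EQ*4 + ILF*10 + EIF*7
UFP = 14*4 + 2*5 + 5*4 + 9*10 + 1*7
UFP = 56 + 10 + 20 + 90 + 7
UFP = 183

183


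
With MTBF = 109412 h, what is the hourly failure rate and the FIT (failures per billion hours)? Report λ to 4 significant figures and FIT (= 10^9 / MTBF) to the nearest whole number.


Formula: λ = 1 / MTBF; FIT = λ × 1e9 = 1e9 / MTBF
λ = 1 / 109412 ≈ 9.140e-06 failures/hour
FIT = 1e9 / 109412 ≈ 9140 failures per 1e9 hours (nearest whole number)

λ = 9.140e-06 /h, FIT = 9140


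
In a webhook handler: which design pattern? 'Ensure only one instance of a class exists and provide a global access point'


This matches the Singleton pattern

Singleton


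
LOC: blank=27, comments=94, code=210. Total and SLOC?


Total LOC = blank + comment + code
Total LOC = 27 + 94 + 210 = 331
SLOC (source only) = code = 210

Total LOC: 331, SLOC: 210


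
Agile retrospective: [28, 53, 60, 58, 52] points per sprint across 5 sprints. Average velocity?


Formula: Avg velocity = Total points / Number of sprints
Points: [28, 53, 60, 58, 52]
Sum = 28 + 53 + 60 + 58 + 52 = 251
Avg velocity = 251 / 5 = 50.2 points/sprint

50.2 points/sprint


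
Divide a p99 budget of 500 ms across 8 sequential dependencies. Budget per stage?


Formula: per_stage = total_budget / stages
per_stage = 500 / 8
per_stage = 62.5 ms

62.5 ms


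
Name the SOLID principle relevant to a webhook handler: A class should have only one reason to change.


This describes the Single Responsibility Principle (SRP)

Single Responsibility Principle (SRP)


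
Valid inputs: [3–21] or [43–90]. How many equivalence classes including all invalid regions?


Valid ranges: [3,21] and [43,90]
Class 1: x < 3 — invalid
Class 2: 3 ≤ x ≤ 21 — valid
Class 3: 21 < x < 43 — invalid (gap between ranges)
Class 4: 43 ≤ x ≤ 90 — valid
Class 5: x > 90 — invalid
Total equivalence classes: 5

5 equivalence classes


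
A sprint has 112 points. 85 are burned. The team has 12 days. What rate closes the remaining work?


Formula: Required rate = Remaining points / Days left
Remaining = 112 - 85 = 27 points
Required rate = 27 / 12 = 2.25 points/day

2.25 points/day


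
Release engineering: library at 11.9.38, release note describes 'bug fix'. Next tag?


Current: 11.9.38
Change category: 'bug fix' → patch bump
SemVer rule: patch bump → increment PATCH (MAJOR and MINOR unchanged)
New: 11.9.39

11.9.39


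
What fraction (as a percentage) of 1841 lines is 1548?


Coverage = covered / total * 100
Coverage = 1548 / 1841 * 100
Coverage = 84.08%

84.08%


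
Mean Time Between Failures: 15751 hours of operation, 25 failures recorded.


Formula: MTBF = Total operating time / Number of failures
MTBF = 15751 / 25
MTBF = 630.04 hours

630.04 hours


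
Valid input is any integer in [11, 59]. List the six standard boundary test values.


Range: [11, 59]
Boundaries: just below min, min, min+1, max-1, max, just above max
Values: [10, 11, 12, 58, 59, 60]

[10, 11, 12, 58, 59, 60]


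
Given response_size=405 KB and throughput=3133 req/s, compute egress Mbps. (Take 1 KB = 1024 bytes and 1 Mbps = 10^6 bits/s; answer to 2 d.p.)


Formula: Mbps = payload_bytes * RPS * 8 / 1e6
Payload per request = 405 KB = 405 * 1024 = 414720 bytes
Total bytes/sec = 414720 * 3133 = 1299317760
Total bits/sec = 1299317760 * 8 = 10394542080
Mbps = 10394542080 / 1e6 = 10394.54

10394.54 Mbps


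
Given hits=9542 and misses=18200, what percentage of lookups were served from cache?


Formula: hit rate = hits / (hits + misses) * 100
hit rate = 9542 / (9542 + 18200) * 100
hit rate = 9542 / 27742 * 100
hit rate = 34.4%

34.4%


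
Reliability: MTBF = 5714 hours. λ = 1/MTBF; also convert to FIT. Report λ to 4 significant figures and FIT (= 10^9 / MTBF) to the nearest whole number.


Formula: λ = 1 / MTBF; FIT = λ × 1e9 = 1e9 / MTBF
λ = 1 / 5714 ≈ 1.750e-04 failures/hour
FIT = 1e9 / 5714 ≈ 175009 failures per 1e9 hours (nearest whole number)

λ = 1.750e-04 /h, FIT = 175009


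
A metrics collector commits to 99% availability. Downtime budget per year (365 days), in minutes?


Formula: allowed downtime = period * (100 - SLA) / 100
Period (year (365 days)) = 525600 minutes
Unavailability fraction = (100 - 99.0) / 100
Allowed downtime = 525600 * (100 - 99.0) / 100
Allowed downtime = 5256.0 minutes

5256.0 minutes


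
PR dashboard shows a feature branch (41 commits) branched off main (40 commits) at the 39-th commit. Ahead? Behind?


Common ancestor: commit #39
feature commits after divergence: 41 - 39 = 2
main commits after divergence: 40 - 39 = 1
feature is 2 commits ahead of main
main is 1 commits ahead of feature

feature ahead: 2, main ahead: 1


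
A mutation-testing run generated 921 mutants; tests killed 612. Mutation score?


Mutation score = killed / total * 100
Mutation score = 612 / 921 * 100
Mutation score = 66.45%

66.45%


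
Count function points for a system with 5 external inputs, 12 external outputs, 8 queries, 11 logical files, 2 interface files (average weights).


UFP = EI*4 + EO*5 + EQ*4 + ILF*10 + EIF*7
UFP = 5*4 + 12*5 + 8*4 + 11*10 + 2*7
UFP = 20 + 60 + 32 + 110 + 14
UFP = 236

236


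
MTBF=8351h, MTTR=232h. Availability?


Availability = MTBF / (MTBF + MTTR)
Availability = 8351 / (8351 + 232)
Availability = 8351 / 8583
Availability = 97.297%

97.297%


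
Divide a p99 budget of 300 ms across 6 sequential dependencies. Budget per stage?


Formula: per_stage = total_budget / stages
per_stage = 300 / 6
per_stage = 50.0 ms

50.0 ms


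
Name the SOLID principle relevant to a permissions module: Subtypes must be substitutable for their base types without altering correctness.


This describes the Liskov Substitution Principle (LSP)

Liskov Substitution Principle (LSP)


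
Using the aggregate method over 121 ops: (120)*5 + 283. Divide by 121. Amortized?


Formula: Amortized cost = Total cost / Operations
Total cost = (120 * 5) + (1 * 283)
Total cost = 600 + 283 = 883
Amortized = 883 / 121 = 7.2975

7.2975


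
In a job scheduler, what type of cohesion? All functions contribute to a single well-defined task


Reasoning: Best: single purpose
Type: Functional cohesion

Functional cohesion


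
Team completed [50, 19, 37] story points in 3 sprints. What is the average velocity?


Formula: Avg velocity = Total points / Number of sprints
Points: [50, 19, 37]
Sum = 50 + 19 + 37 = 106
Avg velocity = 106 / 3 = 35.33 points/sprint

35.33 points/sprint
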